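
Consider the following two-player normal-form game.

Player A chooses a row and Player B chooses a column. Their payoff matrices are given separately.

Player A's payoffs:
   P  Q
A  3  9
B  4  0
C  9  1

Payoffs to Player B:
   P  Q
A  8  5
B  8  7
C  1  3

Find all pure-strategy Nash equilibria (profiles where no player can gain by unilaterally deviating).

No pure-strategy Nash equilibrium.

Player A against P: payoffs 3, 4, 9 → best response C.
Player A against Q: payoffs 9, 0, 1 → best response A.
Player B against A: payoffs 8, 5 → best response P.
Player B against B: payoffs 8, 7 → best response P.
Player B against C: payoffs 1, 3 → best response Q.
No profile is a mutual best response for all players.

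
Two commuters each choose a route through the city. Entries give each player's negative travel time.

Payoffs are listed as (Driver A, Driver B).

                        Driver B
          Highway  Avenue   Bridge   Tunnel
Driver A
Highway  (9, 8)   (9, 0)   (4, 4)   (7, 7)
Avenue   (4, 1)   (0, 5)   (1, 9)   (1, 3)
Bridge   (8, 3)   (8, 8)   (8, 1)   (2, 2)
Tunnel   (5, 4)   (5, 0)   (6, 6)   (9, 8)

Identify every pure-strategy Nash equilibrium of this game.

(Highway, Highway), (Tunnel, Tunnel)

Mark each player's best response to every combination of opponents' strategies; a profile where every player is best-responding is a pure Nash equilibrium.
Driver A against Highway: payoffs 9, 4, 8, 5 → best response Highway.
Driver A against Avenue: payoffs 9, 0, 8, 5 → best response Highway.
Driver A against Bridge: payoffs 4, 1, 8, 6 → best response Bridge.
Driver A against Tunnel: payoffs 7, 1, 2, 9 → best response Tunnel.
Driver B against Highway: payoffs 8, 0, 4, 7 → best response Highway.
Driver B against Avenue: payoffs 1, 5, 9, 3 → best response Bridge.
Driver B against Bridge: payoffs 3, 8, 1, 2 → best response Avenue.
Driver B against Tunnel: payoffs 4, 0, 6, 8 → best response Tunnel.
Mutual best responses: (Highway, Highway); (Tunnel, Tunnel).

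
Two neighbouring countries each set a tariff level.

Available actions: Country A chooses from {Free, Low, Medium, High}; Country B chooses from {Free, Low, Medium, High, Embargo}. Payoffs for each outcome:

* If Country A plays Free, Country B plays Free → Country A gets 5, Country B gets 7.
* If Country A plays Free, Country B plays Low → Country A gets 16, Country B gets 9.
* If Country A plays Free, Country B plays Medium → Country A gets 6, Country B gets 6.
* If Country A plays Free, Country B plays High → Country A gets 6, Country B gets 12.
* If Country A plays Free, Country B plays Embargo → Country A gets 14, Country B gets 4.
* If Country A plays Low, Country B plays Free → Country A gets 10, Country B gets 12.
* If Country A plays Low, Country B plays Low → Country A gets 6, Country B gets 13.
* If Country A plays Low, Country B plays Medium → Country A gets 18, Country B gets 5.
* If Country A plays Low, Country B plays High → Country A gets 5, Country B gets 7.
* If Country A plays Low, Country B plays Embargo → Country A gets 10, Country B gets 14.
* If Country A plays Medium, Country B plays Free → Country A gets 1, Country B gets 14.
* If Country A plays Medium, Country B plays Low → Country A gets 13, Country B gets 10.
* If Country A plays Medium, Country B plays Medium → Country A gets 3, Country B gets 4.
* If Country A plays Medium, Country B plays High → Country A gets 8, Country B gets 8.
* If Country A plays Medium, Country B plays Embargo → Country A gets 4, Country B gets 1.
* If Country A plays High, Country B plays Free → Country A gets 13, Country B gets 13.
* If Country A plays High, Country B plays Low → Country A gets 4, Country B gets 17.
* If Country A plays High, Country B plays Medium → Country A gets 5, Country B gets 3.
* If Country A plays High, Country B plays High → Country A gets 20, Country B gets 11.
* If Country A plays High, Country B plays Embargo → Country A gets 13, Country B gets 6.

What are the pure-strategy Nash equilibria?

No pure-strategy Nash equilibrium.

Mark each player's best response to every combination of opponents' strategies; a profile where every player is best-responding is a pure Nash equilibrium.
Country A against Free: payoffs 5, 10, 1, 13 → best response High.
Country A against Low: payoffs 16, 6, 13, 4 → best response Free.
Country A against Medium: payoffs 6, 18, 3, 5 → best response Low.
Country A against High: payoffs 6, 5, 8, 20 → best response High.
Country A against Embargo: payoffs 14, 10, 4, 13 → best response Free.
Country B against Free: payoffs 7, 9, 6, 12, 4 → best response High.
Country B against Low: payoffs 12, 13, 5, 7, 14 → best response Embargo.
Country B against Medium: payoffs 14, 10, 4, 8, 1 → best response Free.
Country B against High: payoffs 13, 17, 3, 11, 6 → best response Low.
No profile is a mutual best response for all players.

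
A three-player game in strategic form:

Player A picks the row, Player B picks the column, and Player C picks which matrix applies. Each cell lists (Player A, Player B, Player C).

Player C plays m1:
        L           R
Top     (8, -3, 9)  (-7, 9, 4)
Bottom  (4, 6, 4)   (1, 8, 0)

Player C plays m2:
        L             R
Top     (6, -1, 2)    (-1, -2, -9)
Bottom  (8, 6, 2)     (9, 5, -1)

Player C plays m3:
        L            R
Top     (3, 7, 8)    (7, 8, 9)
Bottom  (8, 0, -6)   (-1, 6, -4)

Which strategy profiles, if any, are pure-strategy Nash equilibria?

For each player, find the best response to each opponent profile; mutual best responses are the pure NE.
Player A against (L, m1): payoffs 8, 4 → best response Top.
Player A against (L, m2): payoffs 6, 8 → best response Bottom.
Player A against (L, m3): payoffs 3, 8 → best response Bottom.
Player A against (R, m1): payoffs -7, 1 → best response Bottom.
Player A against (R, m2): payoffs -1, 9 → best response Bottom.
Player A against (R, m3): payoffs 7, -1 → best response Top.
Player B against (Top, m1): payoffs -3, 9 → best response R.
Player B against (Top, m2): payoffs -1, -2 → best response L.
Player B against (Top, m3): payoffs 7, 8 → best response R.
Player B against (Bottom, m1): payoffs 6, 8 → best response R.
Player B against (Bottom, m2): payoffs 6, 5 → best response L.
Player B against (Bottom, m3): payoffs 0, 6 → best response R.
Player C against (Top, L): payoffs 9, 2, 8 → best response m1.
Player C against (Top, R): payoffs 4, -9, 9 → best response m3.
Player C against (Bottom, L): payoffs 4, 2, -6 → best response m1.
Player C against (Bottom, R): payoffs 0, -1, -4 → best response m1.
Mutual best responses: (Top, R, m3); (Bottom, R, m1).

The pure Nash equilibria are (Top, R, m3) and (Bottom, R, m1).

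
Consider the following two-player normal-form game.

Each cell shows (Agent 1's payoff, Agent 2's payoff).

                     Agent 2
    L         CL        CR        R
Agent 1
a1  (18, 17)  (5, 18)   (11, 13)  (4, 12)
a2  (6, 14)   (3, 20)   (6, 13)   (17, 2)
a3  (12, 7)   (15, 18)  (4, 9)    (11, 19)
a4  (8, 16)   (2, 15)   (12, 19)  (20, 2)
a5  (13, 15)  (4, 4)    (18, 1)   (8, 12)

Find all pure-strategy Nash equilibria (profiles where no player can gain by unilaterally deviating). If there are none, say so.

(a1, L): Agent 2 can switch to CL (17 → 18). Not NE.
(a1, CL): Agent 1 can switch to a3 (5 → 15). Not NE.
(a1, CR): Agent 1 can switch to a4 (11 → 12). Not NE.
(a1, R): Agent 1 can switch to a2 (4 → 17). Not NE.
(a2, L): Agent 1 can switch to a1 (6 → 18). Not NE.
(a2, CL): Agent 1 can switch to a1 (3 → 5). Not NE.
(a2, CR): Agent 1 can switch to a1 (6 → 11). Not NE.
(a2, R): Agent 1 can switch to a4 (17 → 20). Not NE.
(a3, L): Agent 1 can switch to a1 (12 → 18). Not NE.
(a3, CL): Agent 2 can switch to R (18 → 19). Not NE.
(a3, CR): Agent 1 can switch to a1 (4 → 11). Not NE.
(a3, R): Agent 1 can switch to a2 (11 → 17). Not NE.
(The remaining 8 profiles each have a profitable deviation by the same check.)

none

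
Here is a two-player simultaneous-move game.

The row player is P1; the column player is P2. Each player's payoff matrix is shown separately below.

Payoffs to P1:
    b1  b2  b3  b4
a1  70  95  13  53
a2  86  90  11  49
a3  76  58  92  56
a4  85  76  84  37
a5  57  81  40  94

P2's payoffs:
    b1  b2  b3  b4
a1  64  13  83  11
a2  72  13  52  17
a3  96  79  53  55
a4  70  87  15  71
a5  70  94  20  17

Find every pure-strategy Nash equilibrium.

(a2, b1)

(a1, b1): P1 can switch to a2 (70 → 86). Not NE.
(a1, b2): P2 can switch to b1 (13 → 64). Not NE.
(a1, b3): P1 can switch to a3 (13 → 92). Not NE.
(a1, b4): P1 can switch to a3 (53 → 56). Not NE.
(a2, b1): P1 gets 86, best alternative 85; P2 gets 72, best alternative 52. No profitable deviation — NE.
(a2, b2): P1 can switch to a1 (90 → 95). Not NE.
(a2, b3): P1 can switch to a1 (11 → 13). Not NE.
(The remaining 13 profiles each have a profitable deviation by the same check.)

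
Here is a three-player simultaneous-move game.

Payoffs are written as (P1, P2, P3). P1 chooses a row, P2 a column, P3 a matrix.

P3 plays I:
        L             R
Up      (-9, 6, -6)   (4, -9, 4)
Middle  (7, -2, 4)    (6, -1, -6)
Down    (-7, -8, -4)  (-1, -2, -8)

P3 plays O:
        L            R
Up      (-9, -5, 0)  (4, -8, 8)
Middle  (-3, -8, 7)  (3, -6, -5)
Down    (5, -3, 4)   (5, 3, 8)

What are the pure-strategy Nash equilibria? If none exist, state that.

Check each profile: it is a Nash equilibrium iff no player can strictly gain by switching unilaterally.
(Up, L, I): P1 can switch to Middle (-9 → 7). Not NE.
(Up, L, O): P1 can switch to Middle (-9 → -3). Not NE.
(Up, R, I): P1 can switch to Middle (4 → 6). Not NE.
(Up, R, O): P1 can switch to Down (4 → 5). Not NE.
(Middle, L, I): P2 can switch to R (-2 → -1). Not NE.
(Middle, L, O): P1 can switch to Down (-3 → 5). Not NE.
(Middle, R, I): P3 can switch to O (-6 → -5). Not NE.
(Middle, R, O): P1 can switch to Up (3 → 4). Not NE.
(Down, L, I): P1 can switch to Middle (-7 → 7). Not NE.
(Down, L, O): P2 can switch to R (-3 → 3). Not NE.
(Down, R, I): P1 can switch to Up (-1 → 4). Not NE.
(Down, R, O): P1 gets 5, best alternative 4; P2 gets 3, best alternative -3; P3 gets 8, best alternative -8. No profitable deviation — NE.

Pure NE: (Down, R, O)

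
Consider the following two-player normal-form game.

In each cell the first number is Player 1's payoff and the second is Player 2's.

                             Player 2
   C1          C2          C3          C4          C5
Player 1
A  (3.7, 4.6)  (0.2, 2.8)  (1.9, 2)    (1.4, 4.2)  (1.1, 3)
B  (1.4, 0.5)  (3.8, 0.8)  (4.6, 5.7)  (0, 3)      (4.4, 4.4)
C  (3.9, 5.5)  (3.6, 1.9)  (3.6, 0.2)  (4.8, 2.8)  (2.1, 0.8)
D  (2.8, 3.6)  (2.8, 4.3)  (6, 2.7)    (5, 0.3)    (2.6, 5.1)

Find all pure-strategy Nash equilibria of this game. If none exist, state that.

Pure NE: (C, C1)

For each player, find the best response to each opponent profile; mutual best responses are the pure NE.
Player 1 against C1: payoffs 3.7, 1.4, 3.9, 2.8 → best response C.
Player 1 against C2: payoffs 0.2, 3.8, 3.6, 2.8 → best response B.
Player 1 against C3: payoffs 1.9, 4.6, 3.6, 6 → best response D.
Player 1 against C4: payoffs 1.4, 0, 4.8, 5 → best response D.
Player 1 against C5: payoffs 1.1, 4.4, 2.1, 2.6 → best response B.
Player 2 against A: payoffs 4.6, 2.8, 2, 4.2, 3 → best response C1.
Player 2 against B: payoffs 0.5, 0.8, 5.7, 3, 4.4 → best response C3.
Player 2 against C: payoffs 5.5, 1.9, 0.2, 2.8, 0.8 → best response C1.
Player 2 against D: payoffs 3.6, 4.3, 2.7, 0.3, 5.1 → best response C5.
Mutual best responses: (C, C1).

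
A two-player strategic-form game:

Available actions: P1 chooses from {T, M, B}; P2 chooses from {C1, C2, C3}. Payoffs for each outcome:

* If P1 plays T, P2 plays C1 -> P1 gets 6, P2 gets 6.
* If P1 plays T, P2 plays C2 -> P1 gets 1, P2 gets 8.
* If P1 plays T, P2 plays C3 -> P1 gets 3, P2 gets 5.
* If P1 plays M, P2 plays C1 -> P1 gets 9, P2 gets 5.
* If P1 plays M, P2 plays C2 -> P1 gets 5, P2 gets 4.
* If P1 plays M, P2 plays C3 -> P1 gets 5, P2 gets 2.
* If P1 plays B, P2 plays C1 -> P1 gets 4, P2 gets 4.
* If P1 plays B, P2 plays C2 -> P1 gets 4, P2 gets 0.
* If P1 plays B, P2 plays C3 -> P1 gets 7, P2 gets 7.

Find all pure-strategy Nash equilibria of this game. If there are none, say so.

(M, C1) and (B, C3)

P1 against C1: payoffs 6, 9, 4 → best response M.
P1 against C2: payoffs 1, 5, 4 → best response M.
P1 against C3: payoffs 3, 5, 7 → best response B.
P2 against T: payoffs 6, 8, 5 → best response C2.
P2 against M: payoffs 5, 4, 2 → best response C1.
P2 against B: payoffs 4, 0, 7 → best response C3.
Mutual best responses: (M, C1); (B, C3).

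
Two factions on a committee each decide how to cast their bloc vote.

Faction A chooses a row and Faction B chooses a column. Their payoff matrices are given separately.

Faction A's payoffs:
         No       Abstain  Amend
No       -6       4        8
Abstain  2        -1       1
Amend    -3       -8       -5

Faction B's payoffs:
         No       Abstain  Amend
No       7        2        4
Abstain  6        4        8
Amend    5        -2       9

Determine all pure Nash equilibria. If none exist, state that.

(No, No): Faction A can switch to Abstain (-6 → 2). Not NE.
(No, Abstain): Faction B can switch to No (2 → 7). Not NE.
(No, Amend): Faction B can switch to No (4 → 7). Not NE.
(Abstain, No): Faction B can switch to Amend (6 → 8). Not NE.
(Abstain, Abstain): Faction A can switch to No (-1 → 4). Not NE.
(Abstain, Amend): Faction A can switch to No (1 → 8). Not NE.
(Amend, No): Faction A can switch to Abstain (-3 → 2). Not NE.
(Amend, Abstain): Faction A can switch to No (-8 → 4). Not NE.
(Amend, Amend): Faction A can switch to No (-5 → 8). Not NE.

No pure-strategy Nash equilibrium.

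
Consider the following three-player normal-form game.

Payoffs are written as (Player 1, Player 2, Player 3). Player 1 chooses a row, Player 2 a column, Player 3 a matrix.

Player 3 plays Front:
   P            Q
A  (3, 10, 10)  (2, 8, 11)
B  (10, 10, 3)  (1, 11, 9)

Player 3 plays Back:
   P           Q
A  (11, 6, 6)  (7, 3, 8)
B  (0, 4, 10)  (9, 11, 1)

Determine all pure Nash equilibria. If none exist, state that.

(A, P, Front): Player 1 can switch to B (3 → 10). Not NE.
(A, P, Back): Player 3 can switch to Front (6 → 10). Not NE.
(A, Q, Front): Player 2 can switch to P (8 → 10). Not NE.
(A, Q, Back): Player 1 can switch to B (7 → 9). Not NE.
(B, P, Front): Player 2 can switch to Q (10 → 11). Not NE.
(B, P, Back): Player 1 can switch to A (0 → 11). Not NE.
(B, Q, Front): Player 1 can switch to A (1 → 2). Not NE.
(B, Q, Back): Player 3 can switch to Front (1 → 9). Not NE.

This game has no pure Nash equilibrium.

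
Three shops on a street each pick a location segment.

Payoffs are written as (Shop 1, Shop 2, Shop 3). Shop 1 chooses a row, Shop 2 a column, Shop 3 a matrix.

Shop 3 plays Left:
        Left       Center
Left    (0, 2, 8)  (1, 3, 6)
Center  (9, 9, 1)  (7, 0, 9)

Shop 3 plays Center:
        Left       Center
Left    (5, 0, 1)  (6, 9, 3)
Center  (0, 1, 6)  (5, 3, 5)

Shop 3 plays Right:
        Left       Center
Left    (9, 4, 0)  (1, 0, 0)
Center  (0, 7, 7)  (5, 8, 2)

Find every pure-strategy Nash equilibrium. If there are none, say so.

For each player, find the best response to each opponent profile; mutual best responses are the pure NE.
Shop 1 against (Left, Left): payoffs 0, 9 → best response Center.
Shop 1 against (Left, Center): payoffs 5, 0 → best response Left.
Shop 1 against (Left, Right): payoffs 9, 0 → best response Left.
Shop 1 against (Center, Left): payoffs 1, 7 → best response Center.
Shop 1 against (Center, Center): payoffs 6, 5 → best response Left.
Shop 1 against (Center, Right): payoffs 1, 5 → best response Center.
Shop 2 against (Left, Left): payoffs 2, 3 → best response Center.
Shop 2 against (Left, Center): payoffs 0, 9 → best response Center.
Shop 2 against (Left, Right): payoffs 4, 0 → best response Left.
Shop 2 against (Center, Left): payoffs 9, 0 → best response Left.
Shop 2 against (Center, Center): payoffs 1, 3 → best response Center.
Shop 2 against (Center, Right): payoffs 7, 8 → best response Center.
Shop 3 against (Left, Left): payoffs 8, 1, 0 → best response Left.
Shop 3 against (Left, Center): payoffs 6, 3, 0 → best response Left.
Shop 3 against (Center, Left): payoffs 1, 6, 7 → best response Right.
Shop 3 against (Center, Center): payoffs 9, 5, 2 → best response Left.
No profile is a mutual best response for all players.

No pure-strategy Nash equilibrium.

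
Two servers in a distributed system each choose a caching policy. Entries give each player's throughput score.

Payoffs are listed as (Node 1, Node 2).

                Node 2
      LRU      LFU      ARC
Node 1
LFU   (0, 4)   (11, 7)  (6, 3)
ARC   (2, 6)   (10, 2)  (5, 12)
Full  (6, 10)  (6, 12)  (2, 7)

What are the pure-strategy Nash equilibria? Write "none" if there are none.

Pure NE: (LFU, LFU)

Mark each player's best response to every combination of opponents' strategies; a profile where every player is best-responding is a pure Nash equilibrium.
Node 1 against LRU: payoffs 0, 2, 6 → best response Full.
Node 1 against LFU: payoffs 11, 10, 6 → best response LFU.
Node 1 against ARC: payoffs 6, 5, 2 → best response LFU.
Node 2 against LFU: payoffs 4, 7, 3 → best response LFU.
Node 2 against ARC: payoffs 6, 2, 12 → best response ARC.
Node 2 against Full: payoffs 10, 12, 7 → best response LFU.
Mutual best responses: (LFU, LFU).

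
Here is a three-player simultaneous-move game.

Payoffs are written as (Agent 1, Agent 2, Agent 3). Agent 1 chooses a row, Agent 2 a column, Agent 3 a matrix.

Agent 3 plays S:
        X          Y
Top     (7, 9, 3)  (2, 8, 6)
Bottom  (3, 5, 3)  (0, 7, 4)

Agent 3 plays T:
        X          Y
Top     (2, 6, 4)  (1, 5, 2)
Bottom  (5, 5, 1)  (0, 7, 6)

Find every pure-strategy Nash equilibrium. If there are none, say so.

Agent 1 against (X, S): payoffs 7, 3 → best response Top.
Agent 1 against (X, T): payoffs 2, 5 → best response Bottom.
Agent 1 against (Y, S): payoffs 2, 0 → best response Top.
Agent 1 against (Y, T): payoffs 1, 0 → best response Top.
Agent 2 against (Top, S): payoffs 9, 8 → best response X.
Agent 2 against (Top, T): payoffs 6, 5 → best response X.
Agent 2 against (Bottom, S): payoffs 5, 7 → best response Y.
Agent 2 against (Bottom, T): payoffs 5, 7 → best response Y.
Agent 3 against (Top, X): payoffs 3, 4 → best response T.
Agent 3 against (Top, Y): payoffs 6, 2 → best response S.
Agent 3 against (Bottom, X): payoffs 3, 1 → best response S.
Agent 3 against (Bottom, Y): payoffs 4, 6 → best response T.
No profile is a mutual best response for all players.

There is no pure-strategy Nash equilibrium.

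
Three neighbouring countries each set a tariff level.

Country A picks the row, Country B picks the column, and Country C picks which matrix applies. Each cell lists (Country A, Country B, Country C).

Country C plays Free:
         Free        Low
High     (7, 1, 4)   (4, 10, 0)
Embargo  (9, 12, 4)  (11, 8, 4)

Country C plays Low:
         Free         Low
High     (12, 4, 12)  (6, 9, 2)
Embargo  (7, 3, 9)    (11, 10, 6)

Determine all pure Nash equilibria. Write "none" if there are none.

(Embargo, Low, Low)

(High, Free, Free): Country A can switch to Embargo (7 → 9). Not NE.
(High, Free, Low): Country B can switch to Low (4 → 9). Not NE.
(High, Low, Free): Country A can switch to Embargo (4 → 11). Not NE.
(High, Low, Low): Country A can switch to Embargo (6 → 11). Not NE.
(Embargo, Free, Free): Country C can switch to Low (4 → 9). Not NE.
(Embargo, Free, Low): Country A can switch to High (7 → 12). Not NE.
(Embargo, Low, Free): Country B can switch to Free (8 → 12). Not NE.
(Embargo, Low, Low): Country A gets 11, best alternative 6; Country B gets 10, best alternative 3; Country C gets 6, best alternative 4. No profitable deviation — NE.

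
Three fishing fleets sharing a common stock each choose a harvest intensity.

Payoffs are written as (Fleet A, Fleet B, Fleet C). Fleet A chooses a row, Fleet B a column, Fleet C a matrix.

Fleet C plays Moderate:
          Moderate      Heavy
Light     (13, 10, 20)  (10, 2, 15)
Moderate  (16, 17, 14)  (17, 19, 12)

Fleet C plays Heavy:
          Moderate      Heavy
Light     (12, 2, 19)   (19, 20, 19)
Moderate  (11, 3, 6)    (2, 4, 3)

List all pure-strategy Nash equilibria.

The pure Nash equilibria are (Light, Heavy, Heavy); (Moderate, Heavy, Moderate).

Fleet A against (Moderate, Moderate): payoffs 13, 16 → best response Moderate.
Fleet A against (Moderate, Heavy): payoffs 12, 11 → best response Light.
Fleet A against (Heavy, Moderate): payoffs 10, 17 → best response Moderate.
Fleet A against (Heavy, Heavy): payoffs 19, 2 → best response Light.
Fleet B against (Light, Moderate): payoffs 10, 2 → best response Moderate.
Fleet B against (Light, Heavy): payoffs 2, 20 → best response Heavy.
Fleet B against (Moderate, Moderate): payoffs 17, 19 → best response Heavy.
Fleet B against (Moderate, Heavy): payoffs 3, 4 → best response Heavy.
Fleet C against (Light, Moderate): payoffs 20, 19 → best response Moderate.
Fleet C against (Light, Heavy): payoffs 15, 19 → best response Heavy.
Fleet C against (Moderate, Moderate): payoffs 14, 6 → best response Moderate.
Fleet C against (Moderate, Heavy): payoffs 12, 3 → best response Moderate.
Mutual best responses: (Light, Heavy, Heavy); (Moderate, Heavy, Moderate).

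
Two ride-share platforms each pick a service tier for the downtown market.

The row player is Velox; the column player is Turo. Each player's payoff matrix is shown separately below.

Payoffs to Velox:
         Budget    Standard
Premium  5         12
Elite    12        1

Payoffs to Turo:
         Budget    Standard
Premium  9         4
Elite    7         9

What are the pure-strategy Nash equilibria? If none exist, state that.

(Premium, Budget): Velox can switch to Elite (5 → 12). Not NE.
(Premium, Standard): Turo can switch to Budget (4 → 9). Not NE.
(Elite, Budget): Turo can switch to Standard (7 → 9). Not NE.
(Elite, Standard): Velox can switch to Premium (1 → 12). Not NE.

No pure-strategy Nash equilibrium.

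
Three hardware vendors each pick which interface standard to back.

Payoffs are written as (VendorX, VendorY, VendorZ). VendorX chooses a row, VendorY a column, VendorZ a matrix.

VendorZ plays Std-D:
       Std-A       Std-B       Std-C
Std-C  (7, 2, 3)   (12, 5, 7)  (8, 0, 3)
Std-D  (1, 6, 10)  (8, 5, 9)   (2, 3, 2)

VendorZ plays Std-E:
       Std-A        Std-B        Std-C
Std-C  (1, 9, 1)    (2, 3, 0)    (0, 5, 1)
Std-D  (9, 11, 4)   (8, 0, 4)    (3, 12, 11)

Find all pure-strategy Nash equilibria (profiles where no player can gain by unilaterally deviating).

(Std-C, Std-A, Std-D): VendorY can switch to Std-B (2 → 5). Not NE.
(Std-C, Std-A, Std-E): VendorX can switch to Std-D (1 → 9). Not NE.
(Std-C, Std-B, Std-D): VendorX gets 12, best alternative 8; VendorY gets 5, best alternative 2; VendorZ gets 7, best alternative 0. No profitable deviation — NE.
(Std-C, Std-B, Std-E): VendorX can switch to Std-D (2 → 8). Not NE.
(Std-C, Std-C, Std-D): VendorY can switch to Std-A (0 → 2). Not NE.
(Std-C, Std-C, Std-E): VendorX can switch to Std-D (0 → 3). Not NE.
(Std-D, Std-A, Std-D): VendorX can switch to Std-C (1 → 7). Not NE.
(Std-D, Std-A, Std-E): VendorY can switch to Std-C (11 → 12). Not NE.
(Std-D, Std-B, Std-D): VendorX can switch to Std-C (8 → 12). Not NE.
(Std-D, Std-B, Std-E): VendorY can switch to Std-A (0 → 11). Not NE.
(Std-D, Std-C, Std-D): VendorX can switch to Std-C (2 → 8). Not NE.
(Std-D, Std-C, Std-E): VendorX gets 3, best alternative 0; VendorY gets 12, best alternative 11; VendorZ gets 11, best alternative 2. No profitable deviation — NE.

The pure Nash equilibria are (Std-C, Std-B, Std-D); (Std-D, Std-C, Std-E).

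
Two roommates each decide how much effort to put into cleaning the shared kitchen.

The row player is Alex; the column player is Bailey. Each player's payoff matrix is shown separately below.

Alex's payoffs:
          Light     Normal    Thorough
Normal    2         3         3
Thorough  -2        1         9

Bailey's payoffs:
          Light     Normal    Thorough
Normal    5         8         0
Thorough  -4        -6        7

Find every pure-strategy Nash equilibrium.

The pure Nash equilibria are (Normal, Normal), (Thorough, Thorough).

Alex against Light: payoffs 2, -2 → best response Normal.
Alex against Normal: payoffs 3, 1 → best response Normal.
Alex against Thorough: payoffs 3, 9 → best response Thorough.
Bailey against Normal: payoffs 5, 8, 0 → best response Normal.
Bailey against Thorough: payoffs -4, -6, 7 → best response Thorough.
Mutual best responses: (Normal, Normal); (Thorough, Thorough).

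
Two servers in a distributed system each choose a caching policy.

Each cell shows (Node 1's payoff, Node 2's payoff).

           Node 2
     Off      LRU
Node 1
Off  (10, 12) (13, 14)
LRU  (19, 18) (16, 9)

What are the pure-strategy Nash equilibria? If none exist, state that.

The unique pure-strategy Nash equilibrium is (LRU, Off).

Node 1 against Off: payoffs 10, 19 → best response LRU.
Node 1 against LRU: payoffs 13, 16 → best response LRU.
Node 2 against Off: payoffs 12, 14 → best response LRU.
Node 2 against LRU: payoffs 18, 9 → best response Off.
Mutual best responses: (LRU, Off).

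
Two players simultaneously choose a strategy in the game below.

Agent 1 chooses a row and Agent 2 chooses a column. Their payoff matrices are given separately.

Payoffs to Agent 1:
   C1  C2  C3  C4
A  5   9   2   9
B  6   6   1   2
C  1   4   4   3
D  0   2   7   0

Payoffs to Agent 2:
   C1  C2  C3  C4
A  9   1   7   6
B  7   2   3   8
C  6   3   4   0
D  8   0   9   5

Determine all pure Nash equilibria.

For each player, find the best response to each opponent profile; mutual best responses are the pure NE.
Agent 1 against C1: payoffs 5, 6, 1, 0 → best response B.
Agent 1 against C2: payoffs 9, 6, 4, 2 → best response A.
Agent 1 against C3: payoffs 2, 1, 4, 7 → best response D.
Agent 1 against C4: payoffs 9, 2, 3, 0 → best response A.
Agent 2 against A: payoffs 9, 1, 7, 6 → best response C1.
Agent 2 against B: payoffs 7, 2, 3, 8 → best response C4.
Agent 2 against C: payoffs 6, 3, 4, 0 → best response C1.
Agent 2 against D: payoffs 8, 0, 9, 5 → best response C3.
Mutual best responses: (D, C3).

(D, C3)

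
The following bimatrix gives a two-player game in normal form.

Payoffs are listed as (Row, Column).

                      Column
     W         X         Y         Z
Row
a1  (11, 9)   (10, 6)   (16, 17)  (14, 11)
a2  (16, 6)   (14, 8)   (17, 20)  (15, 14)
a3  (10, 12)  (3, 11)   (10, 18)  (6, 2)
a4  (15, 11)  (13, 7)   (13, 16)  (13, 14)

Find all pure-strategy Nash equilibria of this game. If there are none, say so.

Pure NE: (a2, Y)

Row against W: payoffs 11, 16, 10, 15 → best response a2.
Row against X: payoffs 10, 14, 3, 13 → best response a2.
Row against Y: payoffs 16, 17, 10, 13 → best response a2.
Row against Z: payoffs 14, 15, 6, 13 → best response a2.
Column against a1: payoffs 9, 6, 17, 11 → best response Y.
Column against a2: payoffs 6, 8, 20, 14 → best response Y.
Column against a3: payoffs 12, 11, 18, 2 → best response Y.
Column against a4: payoffs 11, 7, 16, 14 → best response Y.
Mutual best responses: (a2, Y).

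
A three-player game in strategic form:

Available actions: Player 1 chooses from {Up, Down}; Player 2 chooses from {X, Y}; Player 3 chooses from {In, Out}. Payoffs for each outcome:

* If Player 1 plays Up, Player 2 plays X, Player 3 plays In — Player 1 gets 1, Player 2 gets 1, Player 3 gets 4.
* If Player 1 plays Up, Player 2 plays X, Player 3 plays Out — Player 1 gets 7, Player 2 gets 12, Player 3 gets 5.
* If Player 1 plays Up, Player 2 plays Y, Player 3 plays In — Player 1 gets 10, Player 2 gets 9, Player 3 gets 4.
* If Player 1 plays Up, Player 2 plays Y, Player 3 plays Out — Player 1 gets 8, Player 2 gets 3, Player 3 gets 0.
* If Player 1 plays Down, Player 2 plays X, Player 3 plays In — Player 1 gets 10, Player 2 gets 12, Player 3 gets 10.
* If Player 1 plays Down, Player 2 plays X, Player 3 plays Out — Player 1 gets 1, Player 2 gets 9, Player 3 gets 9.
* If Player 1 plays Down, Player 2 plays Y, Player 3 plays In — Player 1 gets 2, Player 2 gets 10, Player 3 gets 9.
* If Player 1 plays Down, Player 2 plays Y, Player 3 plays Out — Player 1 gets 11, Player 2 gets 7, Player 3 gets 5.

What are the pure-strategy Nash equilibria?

Pure-strategy Nash equilibria: (Up, X, Out); (Up, Y, In); (Down, X, In)

Mark each player's best response to every combination of opponents' strategies; a profile where every player is best-responding is a pure Nash equilibrium.
Player 1 against (X, In): payoffs 1, 10 → best response Down.
Player 1 against (X, Out): payoffs 7, 1 → best response Up.
Player 1 against (Y, In): payoffs 10, 2 → best response Up.
Player 1 against (Y, Out): payoffs 8, 11 → best response Down.
Player 2 against (Up, In): payoffs 1, 9 → best response Y.
Player 2 against (Up, Out): payoffs 12, 3 → best response X.
Player 2 against (Down, In): payoffs 12, 10 → best response X.
Player 2 against (Down, Out): payoffs 9, 7 → best response X.
Player 3 against (Up, X): payoffs 4, 5 → best response Out.
Player 3 against (Up, Y): payoffs 4, 0 → best response In.
Player 3 against (Down, X): payoffs 10, 9 → best response In.
Player 3 against (Down, Y): payoffs 9, 5 → best response In.
Mutual best responses: (Up, X, Out); (Up, Y, In); (Down, X, In).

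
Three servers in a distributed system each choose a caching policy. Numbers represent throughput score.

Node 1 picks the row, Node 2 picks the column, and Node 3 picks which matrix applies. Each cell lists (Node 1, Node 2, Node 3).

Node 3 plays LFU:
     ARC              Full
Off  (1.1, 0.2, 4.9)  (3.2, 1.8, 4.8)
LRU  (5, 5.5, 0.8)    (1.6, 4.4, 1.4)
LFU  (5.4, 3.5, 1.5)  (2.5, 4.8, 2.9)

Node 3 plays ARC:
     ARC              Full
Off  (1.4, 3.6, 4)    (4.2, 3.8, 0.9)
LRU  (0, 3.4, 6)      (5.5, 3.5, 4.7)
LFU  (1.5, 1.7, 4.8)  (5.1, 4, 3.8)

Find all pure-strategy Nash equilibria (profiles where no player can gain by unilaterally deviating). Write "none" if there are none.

For each player, find the best response to each opponent profile; mutual best responses are the pure NE.
Node 1 against (ARC, LFU): payoffs 1.1, 5, 5.4 → best response LFU.
Node 1 against (ARC, ARC): payoffs 1.4, 0, 1.5 → best response LFU.
Node 1 against (Full, LFU): payoffs 3.2, 1.6, 2.5 → best response Off.
Node 1 against (Full, ARC): payoffs 4.2, 5.5, 5.1 → best response LRU.
Node 2 against (Off, LFU): payoffs 0.2, 1.8 → best response Full.
Node 2 against (Off, ARC): payoffs 3.6, 3.8 → best response Full.
Node 2 against (LRU, LFU): payoffs 5.5, 4.4 → best response ARC.
Node 2 against (LRU, ARC): payoffs 3.4, 3.5 → best response Full.
Node 2 against (LFU, LFU): payoffs 3.5, 4.8 → best response Full.
Node 2 against (LFU, ARC): payoffs 1.7, 4 → best response Full.
Node 3 against (Off, ARC): payoffs 4.9, 4 → best response LFU.
Node 3 against (Off, Full): payoffs 4.8, 0.9 → best response LFU.
Node 3 against (LRU, ARC): payoffs 0.8, 6 → best response ARC.
Node 3 against (LRU, Full): payoffs 1.4, 4.7 → best response ARC.
Node 3 against (LFU, ARC): payoffs 1.5, 4.8 → best response ARC.
Node 3 against (LFU, Full): payoffs 2.9, 3.8 → best response ARC.
Mutual best responses: (Off, Full, LFU); (LRU, Full, ARC).

(Off, Full, LFU); (LRU, Full, ARC)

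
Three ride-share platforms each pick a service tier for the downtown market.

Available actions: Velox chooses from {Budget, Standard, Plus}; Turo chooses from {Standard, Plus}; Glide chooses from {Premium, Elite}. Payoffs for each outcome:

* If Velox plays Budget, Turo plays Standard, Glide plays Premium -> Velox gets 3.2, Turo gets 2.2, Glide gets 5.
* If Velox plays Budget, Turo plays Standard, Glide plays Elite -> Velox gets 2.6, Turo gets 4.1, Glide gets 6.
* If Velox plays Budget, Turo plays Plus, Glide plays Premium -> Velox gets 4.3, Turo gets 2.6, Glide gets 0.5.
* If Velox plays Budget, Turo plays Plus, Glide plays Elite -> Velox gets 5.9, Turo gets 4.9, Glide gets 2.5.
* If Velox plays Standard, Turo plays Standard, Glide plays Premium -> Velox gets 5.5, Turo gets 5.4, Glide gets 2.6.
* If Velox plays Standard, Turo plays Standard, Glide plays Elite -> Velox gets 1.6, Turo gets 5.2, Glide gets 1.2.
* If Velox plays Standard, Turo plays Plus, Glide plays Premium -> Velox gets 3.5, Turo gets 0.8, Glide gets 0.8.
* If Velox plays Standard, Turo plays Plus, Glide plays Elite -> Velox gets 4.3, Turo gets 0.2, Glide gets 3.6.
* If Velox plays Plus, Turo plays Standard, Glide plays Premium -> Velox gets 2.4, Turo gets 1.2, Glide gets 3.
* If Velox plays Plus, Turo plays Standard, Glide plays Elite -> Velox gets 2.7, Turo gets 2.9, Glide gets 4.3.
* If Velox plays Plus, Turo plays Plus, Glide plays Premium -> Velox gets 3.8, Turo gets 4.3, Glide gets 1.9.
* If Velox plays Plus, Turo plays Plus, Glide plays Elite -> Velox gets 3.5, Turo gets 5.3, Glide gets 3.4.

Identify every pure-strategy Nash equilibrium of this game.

Velox against (Standard, Premium): payoffs 3.2, 5.5, 2.4 → best response Standard.
Velox against (Standard, Elite): payoffs 2.6, 1.6, 2.7 → best response Plus.
Velox against (Plus, Premium): payoffs 4.3, 3.5, 3.8 → best response Budget.
Velox against (Plus, Elite): payoffs 5.9, 4.3, 3.5 → best response Budget.
Turo against (Budget, Premium): payoffs 2.2, 2.6 → best response Plus.
Turo against (Budget, Elite): payoffs 4.1, 4.9 → best response Plus.
Turo against (Standard, Premium): payoffs 5.4, 0.8 → best response Standard.
Turo against (Standard, Elite): payoffs 5.2, 0.2 → best response Standard.
Turo against (Plus, Premium): payoffs 1.2, 4.3 → best response Plus.
Turo against (Plus, Elite): payoffs 2.9, 5.3 → best response Plus.
Glide against (Budget, Standard): payoffs 5, 6 → best response Elite.
Glide against (Budget, Plus): payoffs 0.5, 2.5 → best response Elite.
Glide against (Standard, Standard): payoffs 2.6, 1.2 → best response Premium.
Glide against (Standard, Plus): payoffs 0.8, 3.6 → best response Elite.
Glide against (Plus, Standard): payoffs 3, 4.3 → best response Elite.
Glide against (Plus, Plus): payoffs 1.9, 3.4 → best response Elite.
Mutual best responses: (Budget, Plus, Elite); (Standard, Standard, Premium).

The pure Nash equilibria are (Budget, Plus, Elite), (Standard, Standard, Premium).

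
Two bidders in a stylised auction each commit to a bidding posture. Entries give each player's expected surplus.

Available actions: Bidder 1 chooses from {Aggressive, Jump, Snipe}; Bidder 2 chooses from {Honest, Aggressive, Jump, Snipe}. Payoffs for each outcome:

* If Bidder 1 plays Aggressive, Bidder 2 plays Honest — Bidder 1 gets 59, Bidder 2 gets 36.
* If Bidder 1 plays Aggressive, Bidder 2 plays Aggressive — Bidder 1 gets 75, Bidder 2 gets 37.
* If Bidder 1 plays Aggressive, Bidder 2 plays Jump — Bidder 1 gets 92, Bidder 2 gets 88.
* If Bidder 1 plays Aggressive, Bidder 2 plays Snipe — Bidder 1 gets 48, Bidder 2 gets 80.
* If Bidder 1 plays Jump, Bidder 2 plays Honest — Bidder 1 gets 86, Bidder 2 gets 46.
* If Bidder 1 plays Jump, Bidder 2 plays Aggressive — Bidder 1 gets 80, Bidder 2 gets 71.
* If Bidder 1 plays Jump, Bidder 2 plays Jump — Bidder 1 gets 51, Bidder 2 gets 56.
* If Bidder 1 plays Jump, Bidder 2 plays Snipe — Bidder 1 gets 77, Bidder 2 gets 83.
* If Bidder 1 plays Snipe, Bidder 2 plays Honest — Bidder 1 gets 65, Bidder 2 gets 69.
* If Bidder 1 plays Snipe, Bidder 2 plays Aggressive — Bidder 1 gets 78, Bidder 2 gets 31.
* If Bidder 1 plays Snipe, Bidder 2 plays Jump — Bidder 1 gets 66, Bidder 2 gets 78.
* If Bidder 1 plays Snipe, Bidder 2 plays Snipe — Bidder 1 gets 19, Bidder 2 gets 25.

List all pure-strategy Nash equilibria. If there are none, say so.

(Aggressive, Honest): Bidder 1 can switch to Jump (59 → 86). Not NE.
(Aggressive, Aggressive): Bidder 1 can switch to Jump (75 → 80). Not NE.
(Aggressive, Jump): Bidder 1 gets 92, best alternative 66; Bidder 2 gets 88, best alternative 80. No profitable deviation — NE.
(Aggressive, Snipe): Bidder 1 can switch to Jump (48 → 77). Not NE.
(Jump, Honest): Bidder 2 can switch to Aggressive (46 → 71). Not NE.
(Jump, Aggressive): Bidder 2 can switch to Snipe (71 → 83). Not NE.
(Jump, Jump): Bidder 1 can switch to Aggressive (51 → 92). Not NE.
(Jump, Snipe): Bidder 1 gets 77, best alternative 48; Bidder 2 gets 83, best alternative 71. No profitable deviation — NE.
(Snipe, Honest): Bidder 1 can switch to Jump (65 → 86). Not NE.
(Snipe, Aggressive): Bidder 1 can switch to Jump (78 → 80). Not NE.
(Snipe, Jump): Bidder 1 can switch to Aggressive (66 → 92). Not NE.
(Snipe, Snipe): Bidder 1 can switch to Aggressive (19 → 48). Not NE.

The pure Nash equilibria are (Aggressive, Jump); (Jump, Snipe).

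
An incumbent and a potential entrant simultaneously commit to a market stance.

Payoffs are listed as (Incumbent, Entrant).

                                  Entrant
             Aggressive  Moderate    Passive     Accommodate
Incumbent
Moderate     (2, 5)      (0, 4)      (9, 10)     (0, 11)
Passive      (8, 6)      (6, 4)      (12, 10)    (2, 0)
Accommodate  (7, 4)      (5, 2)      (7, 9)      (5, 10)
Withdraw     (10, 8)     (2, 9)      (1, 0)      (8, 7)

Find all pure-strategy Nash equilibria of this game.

Incumbent against Aggressive: payoffs 2, 8, 7, 10 → best response Withdraw.
Incumbent against Moderate: payoffs 0, 6, 5, 2 → best response Passive.
Incumbent against Passive: payoffs 9, 12, 7, 1 → best response Passive.
Incumbent against Accommodate: payoffs 0, 2, 5, 8 → best response Withdraw.
Entrant against Moderate: payoffs 5, 4, 10, 11 → best response Accommodate.
Entrant against Passive: payoffs 6, 4, 10, 0 → best response Passive.
Entrant against Accommodate: payoffs 4, 2, 9, 10 → best response Accommodate.
Entrant against Withdraw: payoffs 8, 9, 0, 7 → best response Moderate.
Mutual best responses: (Passive, Passive).

The unique pure-strategy Nash equilibrium is (Passive, Passive).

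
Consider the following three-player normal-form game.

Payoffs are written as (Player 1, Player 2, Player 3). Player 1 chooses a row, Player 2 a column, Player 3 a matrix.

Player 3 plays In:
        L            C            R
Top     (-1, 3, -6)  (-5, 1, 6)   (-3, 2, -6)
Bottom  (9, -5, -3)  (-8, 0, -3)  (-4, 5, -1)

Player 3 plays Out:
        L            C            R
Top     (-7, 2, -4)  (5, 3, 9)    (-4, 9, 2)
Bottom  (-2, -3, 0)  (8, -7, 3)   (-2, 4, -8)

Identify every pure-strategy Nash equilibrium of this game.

(Top, L, In): Player 1 can switch to Bottom (-1 → 9). Not NE.
(Top, L, Out): Player 1 can switch to Bottom (-7 → -2). Not NE.
(Top, C, In): Player 2 can switch to L (1 → 3). Not NE.
(Top, C, Out): Player 1 can switch to Bottom (5 → 8). Not NE.
(Top, R, In): Player 2 can switch to L (2 → 3). Not NE.
(Top, R, Out): Player 1 can switch to Bottom (-4 → -2). Not NE.
(Bottom, L, In): Player 2 can switch to C (-5 → 0). Not NE.
(Bottom, L, Out): Player 2 can switch to R (-3 → 4). Not NE.
(Bottom, C, In): Player 1 can switch to Top (-8 → -5). Not NE.
(Bottom, C, Out): Player 2 can switch to L (-7 → -3). Not NE.
(Bottom, R, In): Player 1 can switch to Top (-4 → -3). Not NE.
(Bottom, R, Out): Player 3 can switch to In (-8 → -1). Not NE.

No pure-strategy Nash equilibrium.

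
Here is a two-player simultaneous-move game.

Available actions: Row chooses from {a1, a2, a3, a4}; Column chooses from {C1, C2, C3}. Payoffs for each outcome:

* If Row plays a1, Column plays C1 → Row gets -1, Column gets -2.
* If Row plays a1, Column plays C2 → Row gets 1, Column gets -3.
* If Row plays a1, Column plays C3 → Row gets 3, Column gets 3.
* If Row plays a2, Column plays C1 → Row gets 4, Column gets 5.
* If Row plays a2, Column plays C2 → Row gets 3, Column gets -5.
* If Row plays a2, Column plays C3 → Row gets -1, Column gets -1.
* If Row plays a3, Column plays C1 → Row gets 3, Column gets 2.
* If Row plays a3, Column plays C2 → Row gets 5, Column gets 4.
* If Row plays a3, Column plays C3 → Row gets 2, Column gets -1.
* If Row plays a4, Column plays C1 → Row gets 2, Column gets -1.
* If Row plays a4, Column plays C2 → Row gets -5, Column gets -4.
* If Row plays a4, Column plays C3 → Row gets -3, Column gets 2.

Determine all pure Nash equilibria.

(a1, C1): Row can switch to a2 (-1 → 4). Not NE.
(a1, C2): Row can switch to a2 (1 → 3). Not NE.
(a1, C3): Row gets 3, best alternative 2; Column gets 3, best alternative -2. No profitable deviation — NE.
(a2, C1): Row gets 4, best alternative 3; Column gets 5, best alternative -1. No profitable deviation — NE.
(a2, C2): Row can switch to a3 (3 → 5). Not NE.
(a2, C3): Row can switch to a1 (-1 → 3). Not NE.
(a3, C1): Row can switch to a2 (3 → 4). Not NE.
(a3, C2): Row gets 5, best alternative 3; Column gets 4, best alternative 2. No profitable deviation — NE.
(a3, C3): Row can switch to a1 (2 → 3). Not NE.
(The remaining 3 profiles each have a profitable deviation by the same check.)

(a1, C3); (a2, C1); (a3, C2)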